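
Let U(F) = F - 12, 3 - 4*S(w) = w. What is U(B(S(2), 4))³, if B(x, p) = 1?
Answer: -1331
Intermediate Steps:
S(w) = ¾ - w/4
U(F) = -12 + F
U(B(S(2), 4))³ = (-12 + 1)³ = (-11)³ = -1331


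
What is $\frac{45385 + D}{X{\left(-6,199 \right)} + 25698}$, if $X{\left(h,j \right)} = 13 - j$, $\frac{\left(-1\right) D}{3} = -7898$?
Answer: $\frac{69079}{25512} \approx 2.7077$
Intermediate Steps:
$D = 23694$ ($D = \left(-3\right) \left(-7898\right) = 23694$)
$\frac{45385 + D}{X{\left(-6,199 \right)} + 25698} = \frac{45385 + 23694}{\left(13 - 199\right) + 25698} = \frac{69079}{\left(13 - 199\right) + 25698} = \frac{69079}{-186 + 25698} = \frac{69079}{25512}$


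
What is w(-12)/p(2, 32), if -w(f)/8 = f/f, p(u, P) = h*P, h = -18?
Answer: 1/72 ≈ 0.013889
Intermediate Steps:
p(u, P) = -18*P
w(f) = -8 (w(f) = -8*f/f = -8*1 = -8)
w(-12)/p(2, 32) = -8/((-18*32)) = -8/(-576) = -8*(-1/576) = 1/72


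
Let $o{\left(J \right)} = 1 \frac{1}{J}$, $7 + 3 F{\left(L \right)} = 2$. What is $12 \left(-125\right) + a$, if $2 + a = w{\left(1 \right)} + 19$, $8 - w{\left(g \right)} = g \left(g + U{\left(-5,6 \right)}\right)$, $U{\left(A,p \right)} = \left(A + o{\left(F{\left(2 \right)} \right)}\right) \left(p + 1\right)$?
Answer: $- \frac{7184}{5} \approx -1436.8$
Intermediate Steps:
$F{\left(L \right)} = - \frac{5}{3}$ ($F{\left(L \right)} = - \frac{7}{3} + \frac{1}{3} \cdot 2 = - \frac{7}{3} + \frac{2}{3} = - \frac{5}{3}$)
$o{\left(J \right)} = \frac{1}{J}$
$U{\left(A,p \right)} = \left(1 + p\right) \left(- \frac{3}{5} + A\right)$ ($U{\left(A,p \right)} = \left(A + \frac{1}{- \frac{5}{3}}\right) \left(p + 1\right) = \left(A - \frac{3}{5}\right) \left(1 + p\right) = \left(- \frac{3}{5} + A\right) \left(1 + p\right) = \left(1 + p\right) \left(- \frac{3}{5} + A\right)$)
$w{\left(g \right)} = 8 - g \left(- \frac{196}{5} + g\right)$ ($w{\left(g \right)} = 8 - g \left(g - \frac{196}{5}\right) = 8 - g \left(- \frac{196}{5} + g\right)$)
$a = \frac{316}{5}$ ($a = -2 + \left(\left(8 - 1^{2} + \frac{196}{5} \cdot 1\right) + 19\right) = -2 + \left(\left(8 - 1 + \frac{196}{5}\right) + 19\right) = -2 + \left(\frac{231}{5} + 19\right) = -2 + \frac{326}{5} = \frac{316}{5} \approx 63.2$)
$12 \left(-125\right) + a = 12 \left(-125\right) + \frac{316}{5} = -1500 + \frac{316}{5} = - \frac{7184}{5}$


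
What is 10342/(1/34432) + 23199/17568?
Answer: 2085296684597/5856 ≈ 3.5610e+8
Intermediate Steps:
10342/(1/34432) + 23199/17568 = 10342/(1/34432) + 23199*(1/17568) = 10342*34432 + 7733/5856 = 356095744 + 7733/5856 = 2085296684597/5856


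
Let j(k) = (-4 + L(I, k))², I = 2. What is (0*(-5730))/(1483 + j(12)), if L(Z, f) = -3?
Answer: 0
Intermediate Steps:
j(k) = 49 (j(k) = (-4 - 3)² = (-7)² = 49)
(0*(-5730))/(1483 + j(12)) = (0*(-5730))/(1483 + 49) = 0/1532 = 0*(1/1532) = 0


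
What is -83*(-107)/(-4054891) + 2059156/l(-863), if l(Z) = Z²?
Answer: 8343038838507/3019957115179 ≈ 2.7626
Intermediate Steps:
-83*(-107)/(-4054891) + 2059156/l(-863) = -83*(-107)/(-4054891) + 2059156/((-863)²) = 8881*(-1/4054891) + 2059156/744769 = -8881/4054891 + 2059156*(1/744769) = -8881/4054891 + 2059156/744769 = 8343038838507/3019957115179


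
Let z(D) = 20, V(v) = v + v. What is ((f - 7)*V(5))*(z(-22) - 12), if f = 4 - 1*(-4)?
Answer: 80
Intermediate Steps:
V(v) = 2*v
f = 8 (f = 4 + 4 = 8)
((f - 7)*V(5))*(z(-22) - 12) = ((8 - 7)*(2*5))*(20 - 12) = (1*10)*8 = 10*8 = 80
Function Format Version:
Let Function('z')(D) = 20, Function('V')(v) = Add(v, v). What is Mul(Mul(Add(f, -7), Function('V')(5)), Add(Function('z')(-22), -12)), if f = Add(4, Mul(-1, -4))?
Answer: 80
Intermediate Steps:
Function('V')(v) = Mul(2, v)
f = 8 (f = Add(4, 4) = 8)
Mul(Mul(Add(f, -7), Function('V')(5)), Add(Function('z')(-22), -12)) = Mul(Mul(Add(8, -7), Mul(2, 5)), Add(20, -12)) = Mul(Mul(1, 10), 8) = Mul(10, 8) = 80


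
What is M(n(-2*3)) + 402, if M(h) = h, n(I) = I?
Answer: 396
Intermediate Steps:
M(n(-2*3)) + 402 = -2*3 + 402 = -6 + 402 = 396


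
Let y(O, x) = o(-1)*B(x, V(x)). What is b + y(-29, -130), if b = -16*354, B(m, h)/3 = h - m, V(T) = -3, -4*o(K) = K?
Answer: -22275/4 ≈ -5568.8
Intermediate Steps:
o(K) = -K/4
B(m, h) = -3*m + 3*h (B(m, h) = 3*(h - m) = -3*m + 3*h)
y(O, x) = -9/4 - 3*x/4 (y(O, x) = (-¼*(-1))*(-3*x + 3*(-3)) = (-3*x - 9)/4 = (-9 - 3*x)/4 = -9/4 - 3*x/4)
b = -5664
b + y(-29, -130) = -5664 + (-9/4 - ¾*(-130)) = -5664 + (-9/4 + 195/2) = -5664 + 381/4 = -22275/4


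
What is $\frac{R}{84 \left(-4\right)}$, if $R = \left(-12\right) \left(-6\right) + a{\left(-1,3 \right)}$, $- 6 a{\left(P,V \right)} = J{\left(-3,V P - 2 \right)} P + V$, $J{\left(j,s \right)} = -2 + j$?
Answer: $- \frac{53}{252} \approx -0.21032$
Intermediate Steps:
$a{\left(P,V \right)} = - \frac{V}{6} + \frac{5 P}{6}$ ($a{\left(P,V \right)} = - \frac{\left(-2 - 3\right) P + V}{6} = - \frac{- 5 P + V}{6} = - \frac{V - 5 P}{6} = - \frac{V}{6} + \frac{5 P}{6}$)
$R = \frac{212}{3}$ ($R = \left(-12\right) \left(-6\right) + \left(\left(- \frac{1}{6}\right) 3 + \frac{5}{6} \left(-1\right)\right) = 72 - \frac{4}{3} = \frac{212}{3} \approx 70.667$)
$\frac{R}{84 \left(-4\right)} = \frac{1}{84 \left(-4\right)} \frac{212}{3} = \frac{1}{-336} \cdot \frac{212}{3} = \left(- \frac{1}{336}\right) \frac{212}{3} = - \frac{53}{252}$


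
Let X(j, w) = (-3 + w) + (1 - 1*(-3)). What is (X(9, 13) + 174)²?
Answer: 35344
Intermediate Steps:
X(j, w) = 1 + w (X(j, w) = (-3 + w) + (1 + 3) = (-3 + w) + 4 = 1 + w)
(X(9, 13) + 174)² = ((1 + 13) + 174)² = (14 + 174)² = 188² = 35344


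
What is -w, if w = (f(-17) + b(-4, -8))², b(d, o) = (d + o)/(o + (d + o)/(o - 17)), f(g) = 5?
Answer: -96100/2209 ≈ -43.504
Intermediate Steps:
b(d, o) = (d + o)/(o + (d + o)/(-17 + o))
w = 96100/2209 (w = (5 + ((-8)² - 17*(-4) - 17*(-8) - 4*(-8))/(-4 + (-8)² - 16*(-8)))² = (5 + (64 + 68 + 136 + 32)/(-4 + 64 + 128))² = (5 + 300/188)² = (5 + (1/188)*300)² = (5 + 75/47)² = (310/47)² = 96100/2209 ≈ 43.504)
-w = -1*96100/2209 = -96100/2209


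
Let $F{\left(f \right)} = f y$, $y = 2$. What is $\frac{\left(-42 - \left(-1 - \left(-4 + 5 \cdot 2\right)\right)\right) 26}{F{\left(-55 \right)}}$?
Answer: $\frac{91}{11} \approx 8.2727$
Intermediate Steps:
$F{\left(f \right)} = 2 f$ ($F{\left(f \right)} = f 2 = 2 f$)
$\frac{\left(-42 - \left(-1 - \left(-4 + 5 \cdot 2\right)\right)\right) 26}{F{\left(-55 \right)}} = \frac{\left(-42 - \left(-1 - \left(-4 + 5 \cdot 2\right)\right)\right) 26}{2 \left(-55\right)} = \frac{\left(-42 - \left(-1 - \left(-4 + 10\right)\right)\right) 26}{-110} = \left(-42 - \left(-1 - 6\right)\right) 26 \left(- \frac{1}{110}\right) = \left(-42 - -7\right) 26 \left(- \frac{1}{110}\right) = \left(-42 + 7\right) 26 \left(- \frac{1}{110}\right) = \left(-35\right) 26 \left(- \frac{1}{110}\right) = \left(-910\right) \left(- \frac{1}{110}\right) = \frac{91}{11}$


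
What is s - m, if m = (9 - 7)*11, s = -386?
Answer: -408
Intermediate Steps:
m = 22 (m = 2*11 = 22)
s - m = -386 - 1*22 = -386 - 22 = -408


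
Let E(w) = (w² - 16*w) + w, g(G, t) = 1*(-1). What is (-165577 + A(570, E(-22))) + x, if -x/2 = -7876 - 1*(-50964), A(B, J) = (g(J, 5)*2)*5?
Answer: -251763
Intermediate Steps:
g(G, t) = -1
E(w) = w² - 15*w
A(B, J) = -10 (A(B, J) = -1*2*5 = -2*5 = -10)
x = -86176 (x = -2*(-7876 - 1*(-50964)) = -2*(-7876 + 50964) = -2*43088 = -86176)
(-165577 + A(570, E(-22))) + x = (-165577 - 10) - 86176 = -165587 - 86176 = -251763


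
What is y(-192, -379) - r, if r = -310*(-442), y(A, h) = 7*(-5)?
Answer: -137055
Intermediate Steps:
y(A, h) = -35
r = 137020
y(-192, -379) - r = -35 - 1*137020 = -35 - 137020 = -137055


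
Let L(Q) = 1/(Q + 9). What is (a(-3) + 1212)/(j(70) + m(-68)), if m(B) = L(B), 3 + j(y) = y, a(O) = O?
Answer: 5487/304 ≈ 18.049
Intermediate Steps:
L(Q) = 1/(9 + Q)
j(y) = -3 + y
m(B) = 1/(9 + B)
(a(-3) + 1212)/(j(70) + m(-68)) = (-3 + 1212)/((-3 + 70) + 1/(9 - 68)) = 1209/(67 + 1/(-59)) = 1209/(67 - 1/59) = 1209/(3952/59) = 1209*(59/3952) = 5487/304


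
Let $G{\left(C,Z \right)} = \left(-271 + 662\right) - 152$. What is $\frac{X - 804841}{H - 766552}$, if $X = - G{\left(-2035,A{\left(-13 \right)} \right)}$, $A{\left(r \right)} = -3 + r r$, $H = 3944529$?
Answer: $- \frac{805080}{3177977} \approx -0.25333$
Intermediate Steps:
$A{\left(r \right)} = -3 + r^{2}$
$G{\left(C,Z \right)} = 239$ ($G{\left(C,Z \right)} = 391 - 152 = 239$)
$X = -239$ ($X = \left(-1\right) 239 = -239$)
$\frac{X - 804841}{H - 766552} = \frac{-239 - 804841}{3944529 - 766552} = - \frac{805080}{3177977}$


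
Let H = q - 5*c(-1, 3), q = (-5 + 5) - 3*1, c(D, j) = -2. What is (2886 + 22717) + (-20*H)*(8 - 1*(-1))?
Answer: 24343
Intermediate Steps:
q = -3 (q = 0 - 3 = -3)
H = 7 (H = -3 - 5*(-2) = -3 + 10 = 7)
(2886 + 22717) + (-20*H)*(8 - 1*(-1)) = (2886 + 22717) + (-20*7)*(8 - 1*(-1)) = 25603 - 140*(8 + 1) = 25603 - 140*9 = 25603 - 1260 = 24343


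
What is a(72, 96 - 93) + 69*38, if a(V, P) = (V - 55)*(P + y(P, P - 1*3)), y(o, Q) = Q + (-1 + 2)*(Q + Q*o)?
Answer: 2673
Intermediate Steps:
y(o, Q) = 2*Q + Q*o (y(o, Q) = Q + 1*(Q + Q*o) = Q + (Q + Q*o) = 2*Q + Q*o)
a(V, P) = (-55 + V)*(P + (-3 + P)*(2 + P)) (a(V, P) = (V - 55)*(P + (P - 1*3)*(2 + P)) = (-55 + V)*(P + (P - 3)*(2 + P)) = (-55 + V)*(P + (-3 + P)*(2 + P)))
a(72, 96 - 93) + 69*38 = (330 - 55*(96 - 93)**2 - 6*72 + 72*(96 - 93)**2) + 69*38 = (330 - 55*3**2 - 432 + 72*3**2) + 2622 = (330 - 55*9 - 432 + 72*9) + 2622 = (330 - 495 - 432 + 648) + 2622 = 51 + 2622 = 2673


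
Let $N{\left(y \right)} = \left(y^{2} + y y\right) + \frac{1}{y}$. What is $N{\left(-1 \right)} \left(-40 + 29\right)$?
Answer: $-11$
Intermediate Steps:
$N{\left(y \right)} = \frac{1}{y} + 2 y^{2}$ ($N{\left(y \right)} = \left(y^{2} + y^{2}\right) + \frac{1}{y} = 2 y^{2} + \frac{1}{y} = \frac{1}{y} + 2 y^{2}$)
$N{\left(-1 \right)} \left(-40 + 29\right) = \frac{1 + 2 \left(-1\right)^{3}}{-1} \left(-40 + 29\right) = - (1 + 2 \left(-1\right)) \left(-11\right) = - (1 - 2) \left(-11\right) = \left(-1\right) \left(-1\right) \left(-11\right) = 1 \left(-11\right) = -11$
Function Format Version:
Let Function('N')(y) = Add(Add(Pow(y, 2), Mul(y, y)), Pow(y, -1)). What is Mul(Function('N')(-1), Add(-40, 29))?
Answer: -11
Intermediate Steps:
Function('N')(y) = Add(Pow(y, -1), Mul(2, Pow(y, 2))) (Function('N')(y) = Add(Add(Pow(y, 2), Pow(y, 2)), Pow(y, -1)) = Add(Mul(2, Pow(y, 2)), Pow(y, -1)) = Add(Pow(y, -1), Mul(2, Pow(y, 2))))
Mul(Function('N')(-1), Add(-40, 29)) = Mul(Mul(Pow(-1, -1), Add(1, Mul(2, Pow(-1, 3)))), Add(-40, 29)) = Mul(Mul(-1, Add(1, Mul(2, -1))), -11) = Mul(Mul(-1, Add(1, -2)), -11) = Mul(Mul(-1, -1), -11) = Mul(1, -11) = -11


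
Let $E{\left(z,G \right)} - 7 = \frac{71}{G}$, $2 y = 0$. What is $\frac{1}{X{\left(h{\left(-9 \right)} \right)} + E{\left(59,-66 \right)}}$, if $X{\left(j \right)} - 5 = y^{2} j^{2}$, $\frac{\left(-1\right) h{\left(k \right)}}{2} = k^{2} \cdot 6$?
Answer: $\frac{66}{721} \approx 0.09154$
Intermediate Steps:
$y = 0$ ($y = \frac{1}{2} \cdot 0 = 0$)
$E{\left(z,G \right)} = 7 + \frac{71}{G}$
$h{\left(k \right)} = - 12 k^{2}$ ($h{\left(k \right)} = - 2 k^{2} \cdot 6 = - 2 \cdot 6 k^{2} = - 12 k^{2}$)
$X{\left(j \right)} = 5$ ($X{\left(j \right)} = 5 + 0^{2} j^{2} = 5 + 0 j^{2} = 5 + 0 = 5$)
$\frac{1}{X{\left(h{\left(-9 \right)} \right)} + E{\left(59,-66 \right)}} = \frac{1}{5 + \left(7 + \frac{71}{-66}\right)} = \frac{1}{5 + \left(7 + 71 \left(- \frac{1}{66}\right)\right)} = \frac{1}{5 + \left(7 - \frac{71}{66}\right)} = \frac{1}{5 + \frac{391}{66}} = \frac{1}{\frac{721}{66}} = \frac{66}{721}$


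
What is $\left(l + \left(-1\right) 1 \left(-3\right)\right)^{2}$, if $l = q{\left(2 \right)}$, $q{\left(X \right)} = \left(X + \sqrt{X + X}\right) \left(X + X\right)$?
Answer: $361$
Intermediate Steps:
$q{\left(X \right)} = 2 X \left(X + \sqrt{2} \sqrt{X}\right)$ ($q{\left(X \right)} = \left(X + \sqrt{2 X}\right) 2 X = \left(X + \sqrt{2} \sqrt{X}\right) 2 X = 2 X \left(X + \sqrt{2} \sqrt{X}\right)$)
$l = 16$ ($l = 2 \cdot 2^{2} + 2 \sqrt{2} \cdot 2^{\frac{3}{2}} = 2 \cdot 4 + 2 \sqrt{2} \cdot 2 \sqrt{2} = 8 + 8 = 16$)
$\left(l + \left(-1\right) 1 \left(-3\right)\right)^{2} = \left(16 + \left(-1\right) 1 \left(-3\right)\right)^{2} = \left(16 - -3\right)^{2} = \left(16 + 3\right)^{2} = 19^{2} = 361$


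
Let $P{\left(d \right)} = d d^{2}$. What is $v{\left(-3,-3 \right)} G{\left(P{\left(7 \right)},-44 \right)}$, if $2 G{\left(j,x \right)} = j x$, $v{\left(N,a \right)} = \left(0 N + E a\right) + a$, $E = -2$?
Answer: $-22638$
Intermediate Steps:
$P{\left(d \right)} = d^{3}$
$v{\left(N,a \right)} = - a$ ($v{\left(N,a \right)} = \left(0 N - 2 a\right) + a = \left(0 - 2 a\right) + a = - 2 a + a = - a$)
$G{\left(j,x \right)} = \frac{j x}{2}$
$v{\left(-3,-3 \right)} G{\left(P{\left(7 \right)},-44 \right)} = \left(-1\right) \left(-3\right) \frac{1}{2} \cdot 7^{3} \left(-44\right) = 3 \cdot \frac{1}{2} \cdot 343 \left(-44\right) = 3 \left(-7546\right) = -22638$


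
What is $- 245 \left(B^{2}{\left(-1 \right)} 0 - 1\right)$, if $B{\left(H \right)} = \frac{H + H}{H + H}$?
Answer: $245$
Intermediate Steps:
$B{\left(H \right)} = 1$ ($B{\left(H \right)} = \frac{2 H}{2 H} = 2 H \frac{1}{2 H} = 1$)
$- 245 \left(B^{2}{\left(-1 \right)} 0 - 1\right) = - 245 \left(1^{2} \cdot 0 - 1\right) = - 245 \left(1 \cdot 0 - 1\right) = - 245 \left(0 - 1\right) = \left(-245\right) \left(-1\right) = 245$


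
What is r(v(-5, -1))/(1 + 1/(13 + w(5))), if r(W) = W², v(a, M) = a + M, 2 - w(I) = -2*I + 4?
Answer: 378/11 ≈ 34.364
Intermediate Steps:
w(I) = -2 + 2*I (w(I) = 2 - (-2*I + 4) = 2 - (4 - 2*I) = 2 + (-4 + 2*I) = -2 + 2*I)
v(a, M) = M + a
r(v(-5, -1))/(1 + 1/(13 + w(5))) = (-1 - 5)²/(1 + 1/(13 + (-2 + 2*5))) = (-6)²/(1 + 1/(13 + (-2 + 10))) = 36/(1 + 1/(13 + 8)) = 36/(1 + 1/21) = 36/(22/21) = 36*(21/22) = 378/11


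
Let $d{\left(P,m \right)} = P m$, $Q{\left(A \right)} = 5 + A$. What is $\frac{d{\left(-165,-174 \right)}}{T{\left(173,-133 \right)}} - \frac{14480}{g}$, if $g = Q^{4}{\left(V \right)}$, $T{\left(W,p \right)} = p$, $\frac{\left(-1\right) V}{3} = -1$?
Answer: $- \frac{7470125}{34048} \approx -219.4$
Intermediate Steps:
$V = 3$ ($V = \left(-3\right) \left(-1\right) = 3$)
$g = 4096$ ($g = \left(5 + 3\right)^{4} = 8^{4} = 4096$)
$\frac{d{\left(-165,-174 \right)}}{T{\left(173,-133 \right)}} - \frac{14480}{g} = \frac{\left(-165\right) \left(-174\right)}{-133} - \frac{14480}{4096} = 28710 \left(- \frac{1}{133}\right) - \frac{905}{256} = - \frac{28710}{133} - \frac{905}{256} = - \frac{7470125}{34048}$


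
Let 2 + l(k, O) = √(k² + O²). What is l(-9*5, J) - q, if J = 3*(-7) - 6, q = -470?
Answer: 468 + 9*√34 ≈ 520.48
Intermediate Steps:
J = -27 (J = -21 - 6 = -27)
l(k, O) = -2 + √(O² + k²) (l(k, O) = -2 + √(k² + O²) = -2 + √(O² + k²))
l(-9*5, J) - q = (-2 + √((-27)² + (-9*5)²)) - 1*(-470) = (-2 + √(729 + (-45)²)) + 470 = (-2 + √(729 + 2025)) + 470 = (-2 + √2754) + 470 = (-2 + 9*√34) + 470 = 468 + 9*√34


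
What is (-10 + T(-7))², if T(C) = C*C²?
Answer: 124609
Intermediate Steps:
T(C) = C³
(-10 + T(-7))² = (-10 + (-7)³)² = (-10 - 343)² = (-353)² = 124609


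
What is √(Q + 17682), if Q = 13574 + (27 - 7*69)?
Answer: 20*√77 ≈ 175.50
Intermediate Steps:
Q = 13118 (Q = 13574 + (27 - 483) = 13574 - 456 = 13118)
√(Q + 17682) = √(13118 + 17682) = √30800 = 20*√77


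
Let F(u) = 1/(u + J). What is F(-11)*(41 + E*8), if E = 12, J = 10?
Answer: -137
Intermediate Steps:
F(u) = 1/(10 + u) (F(u) = 1/(u + 10) = 1/(10 + u))
F(-11)*(41 + E*8) = (41 + 12*8)/(10 - 11) = (41 + 96)/(-1) = -1*137 = -137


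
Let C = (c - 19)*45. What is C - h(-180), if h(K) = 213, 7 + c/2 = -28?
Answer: -4218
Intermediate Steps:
c = -70 (c = -14 + 2*(-28) = -14 - 56 = -70)
C = -4005 (C = (-70 - 19)*45 = -89*45 = -4005)
C - h(-180) = -4005 - 1*213 = -4005 - 213 = -4218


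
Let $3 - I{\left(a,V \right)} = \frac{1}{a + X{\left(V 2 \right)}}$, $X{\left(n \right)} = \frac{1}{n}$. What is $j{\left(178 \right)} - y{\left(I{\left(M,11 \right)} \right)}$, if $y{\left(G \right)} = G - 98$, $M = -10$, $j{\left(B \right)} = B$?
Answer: $\frac{59765}{219} \approx 272.9$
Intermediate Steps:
$I{\left(a,V \right)} = 3 - \frac{1}{a + \frac{1}{2 V}}$ ($I{\left(a,V \right)} = 3 - \frac{1}{a + \frac{1}{V 2}} = 3 - \frac{1}{a + \frac{1}{2 V}}$)
$y{\left(G \right)} = -98 + G$ ($y{\left(G \right)} = G - 98 = -98 + G$)
$j{\left(178 \right)} - y{\left(I{\left(M,11 \right)} \right)} = 178 - \left(-98 + \frac{3 + 2 \cdot 11 \left(-1 + 3 \left(-10\right)\right)}{1 + 2 \cdot 11 \left(-10\right)}\right) = 178 - \left(-98 + \frac{3 + 2 \cdot 11 \left(-1 - 30\right)}{1 - 220}\right) = 178 - \left(-98 + \frac{3 + 2 \cdot 11 \left(-31\right)}{-219}\right) = 178 - \left(-98 - \frac{3 - 682}{219}\right) = 178 - \left(-98 - - \frac{679}{219}\right) = 178 - \left(-98 + \frac{679}{219}\right) = 178 - - \frac{20783}{219} = 178 + \frac{20783}{219} = \frac{59765}{219}$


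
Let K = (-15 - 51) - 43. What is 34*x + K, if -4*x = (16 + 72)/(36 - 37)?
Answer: 639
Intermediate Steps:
x = 22 (x = -(16 + 72)/(4*(36 - 37)) = -22/(-1) = -22*(-1) = -¼*(-88) = 22)
K = -109 (K = -66 - 43 = -109)
34*x + K = 34*22 - 109 = 748 - 109 = 639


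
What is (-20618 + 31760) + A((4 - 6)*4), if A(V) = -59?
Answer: 11083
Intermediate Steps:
(-20618 + 31760) + A((4 - 6)*4) = (-20618 + 31760) - 59 = 11142 - 59 = 11083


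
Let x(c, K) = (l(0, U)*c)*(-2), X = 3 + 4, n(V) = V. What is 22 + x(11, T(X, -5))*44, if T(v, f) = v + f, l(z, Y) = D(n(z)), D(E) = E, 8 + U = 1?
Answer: 22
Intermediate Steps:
X = 7
U = -7 (U = -8 + 1 = -7)
l(z, Y) = z
T(v, f) = f + v
x(c, K) = 0 (x(c, K) = (0*c)*(-2) = 0*(-2) = 0)
22 + x(11, T(X, -5))*44 = 22 + 0*44 = 22 + 0 = 22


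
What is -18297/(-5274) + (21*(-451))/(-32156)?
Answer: 35461577/9421708 ≈ 3.7638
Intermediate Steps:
-18297/(-5274) + (21*(-451))/(-32156) = -18297*(-1/5274) - 9471*(-1/32156) = 2033/586 + 9471/32156 = 35461577/9421708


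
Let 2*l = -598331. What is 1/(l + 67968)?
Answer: -2/462395 ≈ -4.3253e-6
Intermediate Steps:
l = -598331/2 (l = (½)*(-598331) = -598331/2 ≈ -2.9917e+5)
1/(l + 67968) = 1/(-598331/2 + 67968) = 1/(-462395/2) = -2/462395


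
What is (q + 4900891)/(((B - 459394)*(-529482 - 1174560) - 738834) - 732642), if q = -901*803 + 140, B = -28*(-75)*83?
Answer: 522191/60726334809 ≈ 8.5991e-6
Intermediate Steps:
B = 174300 (B = 2100*83 = 174300)
q = -723363 (q = -723503 + 140 = -723363)
(q + 4900891)/(((B - 459394)*(-529482 - 1174560) - 738834) - 732642) = (-723363 + 4900891)/(((174300 - 459394)*(-529482 - 1174560) - 738834) - 732642) = 4177528/((-285094*(-1704042) - 738834) - 732642) = 4177528/((485812149948 - 738834) - 732642) = 4177528/(485811411114 - 732642) = 4177528/485810678472 = 4177528*(1/485810678472) = 522191/60726334809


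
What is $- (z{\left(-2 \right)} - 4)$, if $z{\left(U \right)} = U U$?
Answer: $0$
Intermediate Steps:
$z{\left(U \right)} = U^{2}$
$- (z{\left(-2 \right)} - 4) = - (\left(-2\right)^{2} - 4) = - (4 - 4) = \left(-1\right) 0 = 0$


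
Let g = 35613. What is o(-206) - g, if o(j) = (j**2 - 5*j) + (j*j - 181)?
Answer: 50108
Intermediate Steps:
o(j) = -181 - 5*j + 2*j**2 (o(j) = (j**2 - 5*j) + (j**2 - 181) = (j**2 - 5*j) + (-181 + j**2) = -181 - 5*j + 2*j**2)
o(-206) - g = (-181 - 5*(-206) + 2*(-206)**2) - 1*35613 = (-181 + 1030 + 2*42436) - 35613 = (-181 + 1030 + 84872) - 35613 = 85721 - 35613 = 50108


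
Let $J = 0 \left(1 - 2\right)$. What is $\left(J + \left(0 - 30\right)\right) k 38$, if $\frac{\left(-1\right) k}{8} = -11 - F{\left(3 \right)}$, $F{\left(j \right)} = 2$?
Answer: $-118560$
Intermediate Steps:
$J = 0$ ($J = 0 \left(-1\right) = 0$)
$k = 104$ ($k = - 8 \left(-11 - 2\right) = \left(-8\right) \left(-13\right) = 104$)
$\left(J + \left(0 - 30\right)\right) k 38 = \left(0 + \left(0 - 30\right)\right) 104 \cdot 38 = \left(0 - 30\right) 104 \cdot 38 = \left(-30\right) 104 \cdot 38 = \left(-3120\right) 38 = -118560$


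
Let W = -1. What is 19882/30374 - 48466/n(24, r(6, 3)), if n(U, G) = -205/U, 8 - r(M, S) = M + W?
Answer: 17667313313/3113335 ≈ 5674.7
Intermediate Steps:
r(M, S) = 9 - M (r(M, S) = 8 - (M - 1) = 8 - (-1 + M) = 8 + (1 - M) = 9 - M)
19882/30374 - 48466/n(24, r(6, 3)) = 19882/30374 - 48466/((-205/24)) = 19882*(1/30374) - 48466/((-205*1/24)) = 9941/15187 - 48466/(-205/24) = 9941/15187 - 48466*(-24/205) = 9941/15187 + 1163184/205 = 17667313313/3113335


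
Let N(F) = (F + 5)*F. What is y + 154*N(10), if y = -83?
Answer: 23017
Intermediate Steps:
N(F) = F*(5 + F) (N(F) = (5 + F)*F = F*(5 + F))
y + 154*N(10) = -83 + 154*(10*(5 + 10)) = -83 + 154*(10*15) = -83 + 154*150 = -83 + 23100 = 23017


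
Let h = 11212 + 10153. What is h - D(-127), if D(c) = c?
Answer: 21492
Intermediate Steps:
h = 21365
h - D(-127) = 21365 - 1*(-127) = 21365 + 127 = 21492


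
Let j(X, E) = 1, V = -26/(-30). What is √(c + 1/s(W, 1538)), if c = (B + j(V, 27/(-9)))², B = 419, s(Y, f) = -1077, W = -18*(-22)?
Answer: √204611474523/1077 ≈ 420.00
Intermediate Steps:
W = 396
V = 13/15 (V = -26*(-1/30) = 13/15 ≈ 0.86667)
c = 176400 (c = (419 + 1)² = 420² = 176400)
√(c + 1/s(W, 1538)) = √(176400 + 1/(-1077)) = √(176400 - 1/1077) = √(189982799/1077) = √204611474523/1077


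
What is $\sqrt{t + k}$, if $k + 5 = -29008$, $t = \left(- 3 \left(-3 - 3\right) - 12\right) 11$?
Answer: $i \sqrt{28947} \approx 170.14 i$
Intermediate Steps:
$t = 66$ ($t = \left(\left(-3\right) \left(-6\right) - 12\right) 11 = \left(18 - 12\right) 11 = 6 \cdot 11 = 66$)
$k = -29013$ ($k = -5 - 29008 = -29013$)
$\sqrt{t + k} = \sqrt{66 - 29013} = \sqrt{-28947} = i \sqrt{28947}$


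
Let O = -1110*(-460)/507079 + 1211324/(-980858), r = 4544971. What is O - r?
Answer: -1130271836923869059/248686246891 ≈ -4.5450e+6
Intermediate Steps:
O = -56705433898/248686246891 (O = 510600*(1/507079) + 1211324*(-1/980858) = 510600/507079 - 605662/490429 = -56705433898/248686246891 ≈ -0.22802)
O - r = -56705433898/248686246891 - 1*4544971 = -56705433898/248686246891 - 4544971 = -1130271836923869059/248686246891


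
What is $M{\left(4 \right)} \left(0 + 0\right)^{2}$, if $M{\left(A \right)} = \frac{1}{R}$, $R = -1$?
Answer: $0$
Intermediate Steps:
$M{\left(A \right)} = -1$ ($M{\left(A \right)} = \frac{1}{-1} = -1$)
$M{\left(4 \right)} \left(0 + 0\right)^{2} = - \left(0 + 0\right)^{2} = - 0^{2} = \left(-1\right) 0 = 0$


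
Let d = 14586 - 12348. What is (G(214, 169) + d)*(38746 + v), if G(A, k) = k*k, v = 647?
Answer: 1213265007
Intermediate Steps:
G(A, k) = k**2
d = 2238
(G(214, 169) + d)*(38746 + v) = (169**2 + 2238)*(38746 + 647) = (28561 + 2238)*39393 = 30799*39393 = 1213265007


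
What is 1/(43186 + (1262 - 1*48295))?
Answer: -1/3847 ≈ -0.00025994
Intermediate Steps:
1/(43186 + (1262 - 1*48295)) = 1/(43186 + (1262 - 48295)) = 1/(43186 - 47033) = 1/(-3847) = -1/3847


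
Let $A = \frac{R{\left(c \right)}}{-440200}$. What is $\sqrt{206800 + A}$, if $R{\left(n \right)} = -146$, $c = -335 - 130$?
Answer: $\frac{3 \sqrt{11131356982297}}{22010} \approx 454.75$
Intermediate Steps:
$c = -465$
$A = \frac{73}{220100}$ ($A = - \frac{146}{-440200} = \left(-146\right) \left(- \frac{1}{440200}\right) = \frac{73}{220100} \approx 0.00033167$)
$\sqrt{206800 + A} = \sqrt{206800 + \frac{73}{220100}} = \sqrt{\frac{45516680073}{220100}} = \frac{3 \sqrt{11131356982297}}{22010}$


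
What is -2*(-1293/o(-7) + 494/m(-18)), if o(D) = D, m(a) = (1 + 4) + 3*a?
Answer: -17114/49 ≈ -349.27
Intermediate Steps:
m(a) = 5 + 3*a
-2*(-1293/o(-7) + 494/m(-18)) = -2*(-1293/(-7) + 494/(5 + 3*(-18))) = -2*(-1293*(-1/7) + 494/(5 - 54)) = -2*(1293/7 + 494/(-49)) = -2*(1293/7 + 494*(-1/49)) = -2*(1293/7 - 494/49) = -2*8557/49 = -17114/49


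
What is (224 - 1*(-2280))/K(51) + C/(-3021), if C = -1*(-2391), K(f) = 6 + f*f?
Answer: 443749/2625249 ≈ 0.16903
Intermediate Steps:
K(f) = 6 + f²
C = 2391
(224 - 1*(-2280))/K(51) + C/(-3021) = (224 - 1*(-2280))/(6 + 51²) + 2391/(-3021) = (224 + 2280)/(6 + 2601) + 2391*(-1/3021) = 2504/2607 - 797/1007 = 443749/2625249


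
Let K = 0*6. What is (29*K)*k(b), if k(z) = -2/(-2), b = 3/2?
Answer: 0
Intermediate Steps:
b = 3/2 (b = 3*(½) = 3/2 ≈ 1.5000)
k(z) = 1 (k(z) = -2*(-½) = 1)
K = 0
(29*K)*k(b) = (29*0)*1 = 0*1 = 0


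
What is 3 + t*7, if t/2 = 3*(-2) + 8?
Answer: 31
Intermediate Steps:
t = 4 (t = 2*(3*(-2) + 8) = 2*(-6 + 8) = 2*2 = 4)
3 + t*7 = 3 + 4*7 = 3 + 28 = 31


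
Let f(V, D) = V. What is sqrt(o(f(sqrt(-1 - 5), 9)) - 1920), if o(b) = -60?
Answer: 6*I*sqrt(55) ≈ 44.497*I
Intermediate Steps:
sqrt(o(f(sqrt(-1 - 5), 9)) - 1920) = sqrt(-60 - 1920) = sqrt(-1980) = 6*I*sqrt(55)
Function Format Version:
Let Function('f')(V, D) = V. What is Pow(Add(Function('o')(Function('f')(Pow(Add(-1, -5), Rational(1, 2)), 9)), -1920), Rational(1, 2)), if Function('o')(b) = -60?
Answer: Mul(6, I, Pow(55, Rational(1, 2))) ≈ Mul(44.497, I)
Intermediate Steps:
Pow(Add(Function('o')(Function('f')(Pow(Add(-1, -5), Rational(1, 2)), 9)), -1920), Rational(1, 2)) = Pow(Add(-60, -1920), Rational(1, 2)) = Pow(-1980, Rational(1, 2)) = Mul(6, I, Pow(55, Rational(1, 2)))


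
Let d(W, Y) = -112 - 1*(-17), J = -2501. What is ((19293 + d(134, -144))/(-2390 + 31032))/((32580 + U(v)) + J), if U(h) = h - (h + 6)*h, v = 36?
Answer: 9599/409623563 ≈ 2.3434e-5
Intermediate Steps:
d(W, Y) = -95 (d(W, Y) = -112 + 17 = -95)
U(h) = h - h*(6 + h) (U(h) = h - (6 + h)*h = h - h*(6 + h))
((19293 + d(134, -144))/(-2390 + 31032))/((32580 + U(v)) + J) = ((19293 - 95)/(-2390 + 31032))/((32580 - 1*36*(5 + 36)) - 2501) = (19198/28642)/((32580 - 1*36*41) - 2501) = (19198*(1/28642))/((32580 - 1476) - 2501) = 9599/(14321*(31104 - 2501)) = (9599/14321)/28603 = (9599/14321)*(1/28603) = 9599/409623563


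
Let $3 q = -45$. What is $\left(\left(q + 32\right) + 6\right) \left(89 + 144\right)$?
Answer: $5359$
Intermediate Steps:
$q = -15$ ($q = \frac{1}{3} \left(-45\right) = -15$)
$\left(\left(q + 32\right) + 6\right) \left(89 + 144\right) = \left(\left(-15 + 32\right) + 6\right) \left(89 + 144\right) = \left(17 + 6\right) 233 = 23 \cdot 233 = 5359$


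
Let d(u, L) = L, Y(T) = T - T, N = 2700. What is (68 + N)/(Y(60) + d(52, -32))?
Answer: -173/2 ≈ -86.500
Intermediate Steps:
Y(T) = 0
(68 + N)/(Y(60) + d(52, -32)) = (68 + 2700)/(0 - 32) = 2768/(-32) = 2768*(-1/32) = -173/2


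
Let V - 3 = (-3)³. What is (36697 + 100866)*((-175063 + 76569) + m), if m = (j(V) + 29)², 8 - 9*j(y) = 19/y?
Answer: -626380800220157/46656 ≈ -1.3426e+10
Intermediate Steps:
V = -24 (V = 3 + (-3)³ = 3 - 27 = -24)
j(y) = 8/9 - 19/(9*y)
m = 41925625/46656 (m = ((⅑)*(-19 + 8*(-24))/(-24) + 29)² = ((⅑)*(-1/24)*(-19 - 192) + 29)² = ((⅑)*(-1/24)*(-211) + 29)² = (211/216 + 29)² = (6475/216)² = 41925625/46656 ≈ 898.61)
(36697 + 100866)*((-175063 + 76569) + m) = (36697 + 100866)*((-175063 + 76569) + 41925625/46656) = 137563*(-98494 + 41925625/46656) = 137563*(-4553410439/46656) = -626380800220157/46656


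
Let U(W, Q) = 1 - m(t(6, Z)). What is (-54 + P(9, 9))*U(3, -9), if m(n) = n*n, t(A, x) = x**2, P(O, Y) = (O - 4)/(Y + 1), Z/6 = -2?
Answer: 2218645/2 ≈ 1.1093e+6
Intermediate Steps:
Z = -12 (Z = 6*(-2) = -12)
P(O, Y) = (-4 + O)/(1 + Y)
m(n) = n**2
U(W, Q) = -20735 (U(W, Q) = 1 - ((-12)**2)**2 = 1 - 1*144**2 = 1 - 1*20736 = 1 - 20736 = -20735)
(-54 + P(9, 9))*U(3, -9) = (-54 + (-4 + 9)/(1 + 9))*(-20735) = (-54 + 5/10)*(-20735) = (-54 + (1/10)*5)*(-20735) = (-54 + 1/2)*(-20735) = -107/2*(-20735) = 2218645/2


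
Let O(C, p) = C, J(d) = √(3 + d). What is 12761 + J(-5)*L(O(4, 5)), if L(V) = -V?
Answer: 12761 - 4*I*√2 ≈ 12761.0 - 5.6569*I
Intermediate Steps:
12761 + J(-5)*L(O(4, 5)) = 12761 + √(3 - 5)*(-1*4) = 12761 + √(-2)*(-4) = 12761 + (I*√2)*(-4) = 12761 - 4*I*√2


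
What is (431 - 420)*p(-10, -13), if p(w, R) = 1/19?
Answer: 11/19 ≈ 0.57895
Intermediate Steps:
p(w, R) = 1/19
(431 - 420)*p(-10, -13) = (431 - 420)*(1/19) = 11*(1/19) = 11/19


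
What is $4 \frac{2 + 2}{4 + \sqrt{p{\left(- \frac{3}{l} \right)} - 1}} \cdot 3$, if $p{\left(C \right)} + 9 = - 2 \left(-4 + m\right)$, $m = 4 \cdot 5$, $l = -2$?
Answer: $\frac{96}{29} - \frac{24 i \sqrt{42}}{29} \approx 3.3103 - 5.3634 i$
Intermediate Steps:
$m = 20$
$p{\left(C \right)} = -41$ ($p{\left(C \right)} = -9 - 2 \left(-4 + 20\right) = -9 - 32 = -41$)
$4 \frac{2 + 2}{4 + \sqrt{p{\left(- \frac{3}{l} \right)} - 1}} \cdot 3 = 4 \frac{2 + 2}{4 + \sqrt{-41 - 1}} \cdot 3 = 4 \frac{4}{4 + \sqrt{-42}} \cdot 3 = 4 \frac{4}{4 + i \sqrt{42}} \cdot 3 = \frac{16}{4 + i \sqrt{42}} \cdot 3 = \frac{48}{4 + i \sqrt{42}}$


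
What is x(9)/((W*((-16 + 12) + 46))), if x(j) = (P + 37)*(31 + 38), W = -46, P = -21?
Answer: -4/7 ≈ -0.57143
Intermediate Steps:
x(j) = 1104 (x(j) = (-21 + 37)*(31 + 38) = 16*69 = 1104)
x(9)/((W*((-16 + 12) + 46))) = 1104/((-46*((-16 + 12) + 46))) = 1104/((-46*(-4 + 46))) = 1104/((-46*42)) = 1104/(-1932) = 1104*(-1/1932) = -4/7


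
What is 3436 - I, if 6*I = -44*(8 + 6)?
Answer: 10616/3 ≈ 3538.7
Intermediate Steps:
I = -308/3 (I = (-44*(8 + 6))/6 = (-44*14)/6 = (⅙)*(-616) = -308/3 ≈ -102.67)
3436 - I = 3436 - 1*(-308/3) = 3436 + 308/3 = 10616/3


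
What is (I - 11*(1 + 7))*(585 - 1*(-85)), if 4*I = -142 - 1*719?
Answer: -406355/2 ≈ -2.0318e+5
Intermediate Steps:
I = -861/4 (I = (-142 - 1*719)/4 = (-142 - 719)/4 = (¼)*(-861) = -861/4 ≈ -215.25)
(I - 11*(1 + 7))*(585 - 1*(-85)) = (-861/4 - 11*(1 + 7))*(585 - 1*(-85)) = (-861/4 - 11*8)*(585 + 85) = (-861/4 - 88)*670 = -1213/4*670 = -406355/2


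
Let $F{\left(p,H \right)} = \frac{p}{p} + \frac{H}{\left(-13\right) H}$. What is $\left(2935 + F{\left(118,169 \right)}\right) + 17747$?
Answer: $\frac{268878}{13} \approx 20683.0$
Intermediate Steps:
$F{\left(p,H \right)} = \frac{12}{13}$ ($F{\left(p,H \right)} = 1 + H \left(- \frac{1}{13 H}\right) = 1 - \frac{1}{13} = \frac{12}{13}$)
$\left(2935 + F{\left(118,169 \right)}\right) + 17747 = \left(2935 + \frac{12}{13}\right) + 17747 = \frac{38167}{13} + 17747 = \frac{268878}{13}$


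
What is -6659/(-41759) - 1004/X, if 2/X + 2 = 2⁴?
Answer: -293475593/41759 ≈ -7027.8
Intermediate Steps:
X = ⅐ (X = 2/(-2 + 2⁴) = 2/(-2 + 16) = 2/14 = 2*(1/14) = ⅐ ≈ 0.14286)
-6659/(-41759) - 1004/X = -6659/(-41759) - 1004/⅐ = -6659*(-1/41759) - 1004*7 = 6659/41759 - 7028 = -293475593/41759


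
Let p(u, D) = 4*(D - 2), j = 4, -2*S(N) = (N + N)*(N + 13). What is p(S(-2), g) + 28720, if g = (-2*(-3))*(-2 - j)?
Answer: 28568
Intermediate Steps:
S(N) = -N*(13 + N) (S(N) = -(N + N)*(N + 13)/2 = -2*N*(13 + N)/2 = -N*(13 + N))
g = -36 (g = (-2*(-3))*(-2 - 1*4) = 6*(-2 - 4) = 6*(-6) = -36)
p(u, D) = -8 + 4*D (p(u, D) = 4*(-2 + D) = -8 + 4*D)
p(S(-2), g) + 28720 = (-8 + 4*(-36)) + 28720 = (-8 - 144) + 28720 = -152 + 28720 = 28568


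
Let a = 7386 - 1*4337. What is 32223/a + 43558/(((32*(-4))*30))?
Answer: -4536011/5854080 ≈ -0.77485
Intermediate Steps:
a = 3049 (a = 7386 - 4337 = 3049)
32223/a + 43558/(((32*(-4))*30)) = 32223/3049 + 43558/(((32*(-4))*30)) = 32223*(1/3049) + 43558/((-128*30)) = 32223/3049 + 43558/(-3840) = 32223/3049 + 43558*(-1/3840) = 32223/3049 - 21779/1920 = -4536011/5854080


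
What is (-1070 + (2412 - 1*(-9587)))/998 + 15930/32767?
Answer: 374008683/32701466 ≈ 11.437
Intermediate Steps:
(-1070 + (2412 - 1*(-9587)))/998 + 15930/32767 = (-1070 + (2412 + 9587))*(1/998) + 15930*(1/32767) = (-1070 + 11999)*(1/998) + 15930/32767 = 10929*(1/998) + 15930/32767 = 10929/998 + 15930/32767 = 374008683/32701466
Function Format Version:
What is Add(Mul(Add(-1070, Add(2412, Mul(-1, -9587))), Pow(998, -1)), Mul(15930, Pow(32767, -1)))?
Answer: Rational(374008683, 32701466) ≈ 11.437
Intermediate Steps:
Add(Mul(Add(-1070, Add(2412, Mul(-1, -9587))), Pow(998, -1)), Mul(15930, Pow(32767, -1))) = Add(Mul(Add(-1070, Add(2412, 9587)), Rational(1, 998)), Mul(15930, Rational(1, 32767))) = Add(Mul(Add(-1070, 11999), Rational(1, 998)), Rational(15930, 32767)) = Add(Mul(10929, Rational(1, 998)), Rational(15930, 32767)) = Add(Rational(10929, 998), Rational(15930, 32767)) = Rational(374008683, 32701466)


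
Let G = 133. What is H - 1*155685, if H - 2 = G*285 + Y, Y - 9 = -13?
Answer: -117782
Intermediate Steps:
Y = -4 (Y = 9 - 13 = -4)
H = 37903 (H = 2 + (133*285 - 4) = 2 + (37905 - 4) = 2 + 37901 = 37903)
H - 1*155685 = 37903 - 1*155685 = 37903 - 155685 = -117782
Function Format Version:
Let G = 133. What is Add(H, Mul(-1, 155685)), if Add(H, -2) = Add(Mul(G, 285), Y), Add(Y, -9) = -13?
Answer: -117782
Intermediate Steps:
Y = -4 (Y = Add(9, -13) = -4)
H = 37903 (H = Add(2, Add(Mul(133, 285), -4)) = Add(2, Add(37905, -4)) = Add(2, 37901) = 37903)
Add(H, Mul(-1, 155685)) = Add(37903, Mul(-1, 155685)) = Add(37903, -155685) = -117782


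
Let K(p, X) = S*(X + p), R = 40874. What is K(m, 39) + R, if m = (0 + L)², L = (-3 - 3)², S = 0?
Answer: 40874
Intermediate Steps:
L = 36 (L = (-6)² = 36)
m = 1296 (m = (0 + 36)² = 36² = 1296)
K(p, X) = 0 (K(p, X) = 0*(X + p) = 0)
K(m, 39) + R = 0 + 40874 = 40874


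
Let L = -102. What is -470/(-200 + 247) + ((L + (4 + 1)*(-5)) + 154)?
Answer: 17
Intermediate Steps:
-470/(-200 + 247) + ((L + (4 + 1)*(-5)) + 154) = -470/(-200 + 247) + ((-102 + (4 + 1)*(-5)) + 154) = -470/47 + ((-102 + 5*(-5)) + 154) = (1/47)*(-470) + ((-102 - 25) + 154) = -10 + (-127 + 154) = -10 + 27 = 17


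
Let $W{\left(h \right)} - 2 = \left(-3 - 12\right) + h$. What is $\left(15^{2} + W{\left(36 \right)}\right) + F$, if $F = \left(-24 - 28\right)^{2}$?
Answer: $2952$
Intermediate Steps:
$F = 2704$ ($F = \left(-52\right)^{2} = 2704$)
$W{\left(h \right)} = -13 + h$ ($W{\left(h \right)} = 2 + \left(\left(-3 - 12\right) + h\right) = 2 + \left(-15 + h\right) = -13 + h$)
$\left(15^{2} + W{\left(36 \right)}\right) + F = \left(15^{2} + \left(-13 + 36\right)\right) + 2704 = \left(225 + 23\right) + 2704 = 248 + 2704 = 2952$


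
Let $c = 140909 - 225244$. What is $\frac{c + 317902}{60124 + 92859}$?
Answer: $\frac{233567}{152983} \approx 1.5268$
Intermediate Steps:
$c = -84335$ ($c = 140909 - 225244 = -84335$)
$\frac{c + 317902}{60124 + 92859} = \frac{-84335 + 317902}{60124 + 92859} = \frac{233567}{152983}$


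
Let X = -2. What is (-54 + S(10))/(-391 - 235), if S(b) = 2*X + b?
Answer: 24/313 ≈ 0.076677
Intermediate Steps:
S(b) = -4 + b (S(b) = 2*(-2) + b = -4 + b)
(-54 + S(10))/(-391 - 235) = (-54 + (-4 + 10))/(-391 - 235) = (-54 + 6)/(-626) = -48*(-1/626) = 24/313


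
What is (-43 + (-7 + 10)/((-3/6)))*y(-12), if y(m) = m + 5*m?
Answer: 3528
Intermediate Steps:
y(m) = 6*m
(-43 + (-7 + 10)/((-3/6)))*y(-12) = (-43 + (-7 + 10)/((-3/6)))*(6*(-12)) = (-43 + 3/((-3*1/6)))*(-72) = (-43 + 3/(-1/2))*(-72) = (-43 + 3*(-2))*(-72) = (-43 - 6)*(-72) = -49*(-72) = 3528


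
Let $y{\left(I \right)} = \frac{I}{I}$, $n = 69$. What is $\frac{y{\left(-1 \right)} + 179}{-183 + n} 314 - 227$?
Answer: $- \frac{13733}{19} \approx -722.79$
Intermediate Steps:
$y{\left(I \right)} = 1$
$\frac{y{\left(-1 \right)} + 179}{-183 + n} 314 - 227 = \frac{1 + 179}{-183 + 69} \cdot 314 - 227 = \frac{180}{-114} \cdot 314 - 227 = 180 \left(- \frac{1}{114}\right) 314 - 227 = \left(- \frac{30}{19}\right) 314 - 227 = - \frac{9420}{19} - 227 = - \frac{13733}{19}$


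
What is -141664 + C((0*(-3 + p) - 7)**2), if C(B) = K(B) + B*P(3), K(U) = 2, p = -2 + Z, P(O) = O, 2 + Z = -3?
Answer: -141515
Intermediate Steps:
Z = -5 (Z = -2 - 3 = -5)
p = -7 (p = -2 - 5 = -7)
C(B) = 2 + 3*B (C(B) = 2 + B*3 = 2 + 3*B)
-141664 + C((0*(-3 + p) - 7)**2) = -141664 + (2 + 3*(0*(-3 - 7) - 7)**2) = -141664 + (2 + 3*(0*(-10) - 7)**2) = -141664 + (2 + 3*(0 - 7)**2) = -141664 + (2 + 3*(-7)**2) = -141664 + (2 + 3*49) = -141664 + (2 + 147) = -141664 + 149 = -141515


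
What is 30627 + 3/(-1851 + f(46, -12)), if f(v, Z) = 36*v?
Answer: 1990754/65 ≈ 30627.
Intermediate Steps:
30627 + 3/(-1851 + f(46, -12)) = 30627 + 3/(-1851 + 36*46) = 30627 + 3/(-1851 + 1656) = 30627 + 3/(-195) = 30627 - 1/195*3 = 30627 - 1/65 = 1990754/65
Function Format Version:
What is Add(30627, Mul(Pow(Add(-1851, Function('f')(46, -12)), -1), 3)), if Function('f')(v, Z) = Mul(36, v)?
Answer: Rational(1990754, 65) ≈ 30627.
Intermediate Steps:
Add(30627, Mul(Pow(Add(-1851, Function('f')(46, -12)), -1), 3)) = Add(30627, Mul(Pow(Add(-1851, Mul(36, 46)), -1), 3)) = Add(30627, Mul(Pow(Add(-1851, 1656), -1), 3)) = Add(30627, Mul(Pow(-195, -1), 3)) = Add(30627, Mul(Rational(-1, 195), 3)) = Add(30627, Rational(-1, 65)) = Rational(1990754, 65)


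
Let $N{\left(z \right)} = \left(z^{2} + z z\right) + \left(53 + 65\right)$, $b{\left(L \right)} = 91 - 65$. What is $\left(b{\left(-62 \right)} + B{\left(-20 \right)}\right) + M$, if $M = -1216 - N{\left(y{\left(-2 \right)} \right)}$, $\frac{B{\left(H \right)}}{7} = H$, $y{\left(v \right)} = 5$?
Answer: $-1498$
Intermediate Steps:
$b{\left(L \right)} = 26$ ($b{\left(L \right)} = 91 - 65 = 26$)
$N{\left(z \right)} = 118 + 2 z^{2}$ ($N{\left(z \right)} = \left(z^{2} + z^{2}\right) + 118 = 2 z^{2} + 118 = 118 + 2 z^{2}$)
$B{\left(H \right)} = 7 H$
$M = -1384$ ($M = -1216 - \left(118 + 2 \cdot 5^{2}\right) = -1216 - \left(118 + 2 \cdot 25\right) = -1216 - \left(118 + 50\right) = -1216 - 168 = -1384$)
$\left(b{\left(-62 \right)} + B{\left(-20 \right)}\right) + M = \left(26 + 7 \left(-20\right)\right) - 1384 = \left(26 - 140\right) - 1384 = -114 - 1384 = -1498$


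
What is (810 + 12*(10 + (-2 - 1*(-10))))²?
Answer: 1052676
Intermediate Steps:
(810 + 12*(10 + (-2 - 1*(-10))))² = (810 + 12*(10 + (-2 + 10)))² = (810 + 12*(10 + 8))² = (810 + 12*18)² = (810 + 216)² = 1026² = 1052676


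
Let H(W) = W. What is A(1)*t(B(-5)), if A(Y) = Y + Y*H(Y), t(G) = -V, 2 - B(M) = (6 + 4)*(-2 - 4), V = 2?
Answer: -4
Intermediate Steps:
B(M) = 62 (B(M) = 2 - (6 + 4)*(-2 - 4) = 2 - 10*(-6) = 2 - 1*(-60) = 2 + 60 = 62)
t(G) = -2 (t(G) = -1*2 = -2)
A(Y) = Y + Y**2 (A(Y) = Y + Y*Y = Y + Y**2)
A(1)*t(B(-5)) = (1*(1 + 1))*(-2) = (1*2)*(-2) = 2*(-2) = -4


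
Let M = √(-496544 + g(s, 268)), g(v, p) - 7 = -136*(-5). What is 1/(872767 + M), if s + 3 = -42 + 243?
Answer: 872767/761722732146 - I*√495857/761722732146 ≈ 1.1458e-6 - 9.2445e-10*I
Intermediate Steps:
s = 198 (s = -3 + (-42 + 243) = -3 + 201 = 198)
g(v, p) = 687 (g(v, p) = 7 - 136*(-5) = 7 + 680 = 687)
M = I*√495857 (M = √(-496544 + 687) = √(-495857) = I*√495857 ≈ 704.17*I)
1/(872767 + M) = 1/(872767 + I*√495857)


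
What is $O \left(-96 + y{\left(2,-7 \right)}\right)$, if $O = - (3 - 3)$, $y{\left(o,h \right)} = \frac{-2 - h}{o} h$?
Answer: $0$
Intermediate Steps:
$y{\left(o,h \right)} = \frac{h \left(-2 - h\right)}{o}$ ($y{\left(o,h \right)} = \frac{-2 - h}{o} h = \frac{h \left(-2 - h\right)}{o}$)
$O = 0$ ($O = \left(-1\right) 0 = 0$)
$O \left(-96 + y{\left(2,-7 \right)}\right) = 0 \left(-96 - - \frac{7 \left(2 - 7\right)}{2}\right) = 0 \left(-96 - \left(-7\right) \frac{1}{2} \left(-5\right)\right) = 0 \left(-96 - \frac{35}{2}\right) = 0 \left(- \frac{227}{2}\right) = 0$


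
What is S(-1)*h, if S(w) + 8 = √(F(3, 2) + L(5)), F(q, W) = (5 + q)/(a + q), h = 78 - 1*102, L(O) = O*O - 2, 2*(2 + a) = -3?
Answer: 192 - 24*√7 ≈ 128.50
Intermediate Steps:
a = -7/2 (a = -2 + (½)*(-3) = -2 - 3/2 = -7/2 ≈ -3.5000)
L(O) = -2 + O² (L(O) = O² - 2 = -2 + O²)
h = -24 (h = 78 - 102 = -24)
F(q, W) = (5 + q)/(-7/2 + q)
S(w) = -8 + √7 (S(w) = -8 + √(2*(5 + 3)/(-7 + 2*3) + (-2 + 5²)) = -8 + √(2*8/(-7 + 6) + (-2 + 25)) = -8 + √(2*8/(-1) + 23) = -8 + √(2*(-1)*8 + 23) = -8 + √(-16 + 23) = -8 + √7)
S(-1)*h = (-8 + √7)*(-24) = 192 - 24*√7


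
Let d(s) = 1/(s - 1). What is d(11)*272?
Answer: 136/5 ≈ 27.200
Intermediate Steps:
d(s) = 1/(-1 + s)
d(11)*272 = 272/(-1 + 11) = 272/10 = (⅒)*272 = 136/5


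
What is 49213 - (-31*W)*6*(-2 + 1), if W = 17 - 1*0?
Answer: 46051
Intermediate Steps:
W = 17 (W = 17 + 0 = 17)
49213 - (-31*W)*6*(-2 + 1) = 49213 - (-31*17)*6*(-2 + 1) = 49213 - (-527)*6*(-1) = 49213 - (-527)*(-6) = 49213 - 1*3162 = 49213 - 3162 = 46051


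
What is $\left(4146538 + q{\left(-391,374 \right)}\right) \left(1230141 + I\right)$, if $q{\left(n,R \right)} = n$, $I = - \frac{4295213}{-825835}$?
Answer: $\frac{4212061565807236356}{825835} \approx 5.1004 \cdot 10^{12}$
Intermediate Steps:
$I = \frac{4295213}{825835}$ ($I = \left(-4295213\right) \left(- \frac{1}{825835}\right) = \frac{4295213}{825835} \approx 5.2011$)
$\left(4146538 + q{\left(-391,374 \right)}\right) \left(1230141 + I\right) = \left(4146538 - 391\right) \left(1230141 + \frac{4295213}{825835}\right) = 4146147 \cdot \frac{1015897787948}{825835} = \frac{4212061565807236356}{825835}$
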